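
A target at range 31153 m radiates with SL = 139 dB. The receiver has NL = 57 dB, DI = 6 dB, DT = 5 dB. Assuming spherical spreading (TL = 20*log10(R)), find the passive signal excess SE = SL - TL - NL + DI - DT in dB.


Step 1: TL = 20*log10(31153) = 89.87 dB
Step 2: SE = 139 - 89.87 - 57 + 6 - 5 = -6.87

-6.87 dB


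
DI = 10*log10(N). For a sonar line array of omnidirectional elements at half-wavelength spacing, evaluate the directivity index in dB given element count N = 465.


DI = 10*log10(465) = 26.67

26.67 dB


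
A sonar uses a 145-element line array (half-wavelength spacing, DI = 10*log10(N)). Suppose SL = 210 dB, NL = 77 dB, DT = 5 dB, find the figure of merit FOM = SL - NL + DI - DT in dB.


Step 1: DI = 10*log10(145) = 21.61 dB
Step 2: FOM = SL - NL + DI - DT = 210 - 77 + 21.61 - 5 = 149.61

149.61 dB


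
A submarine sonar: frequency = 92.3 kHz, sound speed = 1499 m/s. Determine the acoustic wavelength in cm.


1.62 cm


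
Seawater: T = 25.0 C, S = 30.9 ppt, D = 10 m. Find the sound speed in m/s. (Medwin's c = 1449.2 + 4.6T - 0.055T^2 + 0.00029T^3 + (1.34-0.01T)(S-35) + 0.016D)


1530.05 m/s


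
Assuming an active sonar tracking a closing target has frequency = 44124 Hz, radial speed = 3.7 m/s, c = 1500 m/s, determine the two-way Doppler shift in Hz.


fd = 2*f*v/c = 2 * 44124 * 3.7 / 1500 = 217.68

217.68 Hz


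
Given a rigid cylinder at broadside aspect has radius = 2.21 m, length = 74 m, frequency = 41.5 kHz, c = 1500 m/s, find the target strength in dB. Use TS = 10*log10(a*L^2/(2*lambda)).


lambda = 1500/41500 = 0.03614 m
TS = 10*log10(2.21*74^2/(2*0.03614)) = 52.24

52.24 dB


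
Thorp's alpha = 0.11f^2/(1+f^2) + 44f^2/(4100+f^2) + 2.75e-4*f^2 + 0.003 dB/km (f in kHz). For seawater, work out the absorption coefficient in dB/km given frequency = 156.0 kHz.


f^2 = 24336.0
alpha = 0.11*24336.0/(1+24336.0) + 44*24336.0/(4100+24336.0) + 2.75e-4*24336.0 + 0.003 = 44.461

44.461 dB/km


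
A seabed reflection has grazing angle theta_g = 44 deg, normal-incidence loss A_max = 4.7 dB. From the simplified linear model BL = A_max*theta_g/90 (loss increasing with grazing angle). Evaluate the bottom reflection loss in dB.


BL = A_max * theta_g / 90 = 4.7 * 44 / 90 = 2.3

2.3 dB


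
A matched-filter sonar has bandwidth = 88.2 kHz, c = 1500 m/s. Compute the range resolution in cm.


0.85 cm


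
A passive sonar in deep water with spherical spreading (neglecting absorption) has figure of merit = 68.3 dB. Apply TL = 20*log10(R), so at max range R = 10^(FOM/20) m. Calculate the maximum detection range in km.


2.6 km


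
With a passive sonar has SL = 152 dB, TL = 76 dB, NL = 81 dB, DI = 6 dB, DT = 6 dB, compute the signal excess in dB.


-5 dB


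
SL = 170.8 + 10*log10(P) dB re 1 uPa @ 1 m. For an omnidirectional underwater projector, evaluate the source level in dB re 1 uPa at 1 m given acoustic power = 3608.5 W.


SL = 170.8 + 10*log10(3608.5) = 170.8 + 35.57 = 206.37

206.37 dB


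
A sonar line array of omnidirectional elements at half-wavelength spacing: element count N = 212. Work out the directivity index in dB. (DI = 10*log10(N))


23.26 dB


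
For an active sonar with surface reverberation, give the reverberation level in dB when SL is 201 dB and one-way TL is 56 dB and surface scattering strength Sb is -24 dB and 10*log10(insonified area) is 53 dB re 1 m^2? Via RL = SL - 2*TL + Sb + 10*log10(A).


RL = SL - 2*TL + Sb + 10*log10(A) = 201 - 2*56 + (-24) + 53 = 118

118 dB


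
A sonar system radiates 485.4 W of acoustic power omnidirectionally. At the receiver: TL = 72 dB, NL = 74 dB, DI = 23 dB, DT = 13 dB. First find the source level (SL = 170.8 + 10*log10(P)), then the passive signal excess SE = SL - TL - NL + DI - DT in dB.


Step 1: SL = 170.8 + 10*log10(485.4) = 197.66 dB
Step 2: SE = SL - TL - NL + DI - DT = 197.66 - 72 - 74 + 23 - 13 = 61.66

61.66 dB


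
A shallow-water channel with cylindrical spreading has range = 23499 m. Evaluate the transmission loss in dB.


43.71 dB


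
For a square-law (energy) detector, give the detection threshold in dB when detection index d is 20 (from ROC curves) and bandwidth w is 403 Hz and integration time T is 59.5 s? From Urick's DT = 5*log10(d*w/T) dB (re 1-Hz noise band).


10.66 dB


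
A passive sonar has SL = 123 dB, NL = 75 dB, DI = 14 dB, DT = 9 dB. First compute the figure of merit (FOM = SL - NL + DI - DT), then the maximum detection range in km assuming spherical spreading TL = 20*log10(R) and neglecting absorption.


Step 1: FOM = SL - NL + DI - DT = 123 - 75 + 14 - 9 = 53 dB
Step 2: at max range FOM = TL = 20*log10(R), so R = 10^(53/20) = 446.68 m = 0.45 km

0.45 km


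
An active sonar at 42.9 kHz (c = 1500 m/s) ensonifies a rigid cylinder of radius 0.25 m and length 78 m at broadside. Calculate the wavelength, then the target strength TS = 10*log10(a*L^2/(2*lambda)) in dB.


Step 1: lambda = c/f = 1500/42900 = 0.03497 m
Step 2: TS = 10*log10(a*L^2/(2*lambda)) = 10*log10(0.25*78^2/(2*0.03497)) = 43.37

43.37 dB


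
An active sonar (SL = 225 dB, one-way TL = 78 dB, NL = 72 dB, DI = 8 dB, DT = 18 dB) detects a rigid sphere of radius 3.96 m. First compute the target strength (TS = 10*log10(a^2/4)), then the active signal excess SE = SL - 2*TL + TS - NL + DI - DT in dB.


Step 1: TS = 10*log10(3.96^2/4) = 5.93 dB
Step 2: SE = SL - 2*TL + TS - NL + DI - DT = 225 - 2*78 + (5.93) - 72 + 8 - 18 = -7.07

-7.07 dB


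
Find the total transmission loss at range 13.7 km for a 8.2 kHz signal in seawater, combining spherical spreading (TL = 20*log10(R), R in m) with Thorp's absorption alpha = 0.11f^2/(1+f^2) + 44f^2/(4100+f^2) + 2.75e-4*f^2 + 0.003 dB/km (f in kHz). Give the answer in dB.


Step 1 (Thorp): alpha = 0.11*67.24/(1+67.24) + 44*67.24/(4100+67.24) + 2.75e-4*67.24 + 0.003 = 0.8398 dB/km
Step 2: TL_spread = 20*log10(13700) = 82.73 dB
Step 3: TL_abs = alpha*R = 0.8398 * 13.7 = 11.51 dB
Step 4: TL_total = 82.73 + 11.51 = 94.24

94.24 dB


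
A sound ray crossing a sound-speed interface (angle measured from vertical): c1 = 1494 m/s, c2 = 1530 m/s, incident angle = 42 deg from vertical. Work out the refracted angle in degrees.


sin(theta2) = (c2/c1)*sin(theta1) = (1530/1494)*sin(42 deg) = 0.68525
theta2 = arcsin(0.68525) = 43.26

43.26 deg


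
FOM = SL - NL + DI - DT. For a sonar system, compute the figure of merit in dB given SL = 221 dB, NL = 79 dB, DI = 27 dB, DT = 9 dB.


FOM = SL - NL + DI - DT = 221 - 79 + 27 - 9 = 160

160 dB


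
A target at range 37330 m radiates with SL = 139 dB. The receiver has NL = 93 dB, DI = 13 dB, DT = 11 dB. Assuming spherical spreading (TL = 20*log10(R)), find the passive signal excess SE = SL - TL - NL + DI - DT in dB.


Step 1: TL = 20*log10(37330) = 91.44 dB
Step 2: SE = 139 - 91.44 - 93 + 13 - 11 = -43.44

-43.44 dB


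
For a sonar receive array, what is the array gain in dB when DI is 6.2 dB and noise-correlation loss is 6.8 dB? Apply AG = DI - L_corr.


AG = DI - L_corr = 6.2 - 6.8 = -0.6

-0.6 dB


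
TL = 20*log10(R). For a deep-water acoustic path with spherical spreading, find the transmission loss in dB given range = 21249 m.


TL = 20*log10(21249) = 86.55

86.55 dB


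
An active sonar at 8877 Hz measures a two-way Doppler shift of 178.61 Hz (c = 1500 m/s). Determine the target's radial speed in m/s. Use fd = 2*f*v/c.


15.09 m/s


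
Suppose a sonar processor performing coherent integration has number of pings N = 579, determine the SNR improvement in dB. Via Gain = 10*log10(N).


Gain = 10*log10(579) = 27.63

27.63 dB


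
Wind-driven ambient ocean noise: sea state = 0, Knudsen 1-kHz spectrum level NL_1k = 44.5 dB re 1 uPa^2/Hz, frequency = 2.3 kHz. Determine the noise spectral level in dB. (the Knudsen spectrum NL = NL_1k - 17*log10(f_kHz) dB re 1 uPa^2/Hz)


NL = NL_1k - 17*log10(f_kHz) = 44.5 - 17*log10(2.3) = 44.5 - (6.15) = 38.35

38.35 dB


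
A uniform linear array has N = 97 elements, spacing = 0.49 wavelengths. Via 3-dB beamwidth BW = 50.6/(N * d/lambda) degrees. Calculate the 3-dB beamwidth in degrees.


BW = 50.6 / (97 * 0.49) = 50.6 / 47.53 = 1.06

1.06 deg


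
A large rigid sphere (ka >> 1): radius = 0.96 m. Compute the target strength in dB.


TS = 10*log10(0.96^2 / 4) = 10*log10(0.2304) = -6.38

-6.38 dB


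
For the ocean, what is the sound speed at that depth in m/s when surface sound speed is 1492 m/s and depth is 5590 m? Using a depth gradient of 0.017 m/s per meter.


c = 1492 + 0.017 * 5590 = 1587.03

1587.03 m/s


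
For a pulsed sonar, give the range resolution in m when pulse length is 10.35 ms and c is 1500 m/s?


dR = c*tau/2 = 1500 * 10.35e-3 / 2 = 7.7625

7.7625 m


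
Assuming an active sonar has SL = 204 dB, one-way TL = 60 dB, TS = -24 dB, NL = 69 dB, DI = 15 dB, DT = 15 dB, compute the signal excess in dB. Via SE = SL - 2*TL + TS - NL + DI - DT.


-9 dB


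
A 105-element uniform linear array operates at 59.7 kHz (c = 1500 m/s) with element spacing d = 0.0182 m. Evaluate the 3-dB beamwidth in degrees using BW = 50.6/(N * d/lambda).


Step 1: lambda = 1500/59700 = 0.02513 m
Step 2: d/lambda = 0.0182/0.02513 = 0.7242
Step 3: BW = 50.6/(N * d/lambda) = 50.6/(105 * 0.7242) = 0.67

0.67 deg


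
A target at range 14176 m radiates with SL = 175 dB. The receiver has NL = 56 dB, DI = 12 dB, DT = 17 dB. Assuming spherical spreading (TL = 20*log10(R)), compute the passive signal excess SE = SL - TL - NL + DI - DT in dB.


Step 1: TL = 20*log10(14176) = 83.03 dB
Step 2: SE = 175 - 83.03 - 56 + 12 - 17 = 30.97

30.97 dB


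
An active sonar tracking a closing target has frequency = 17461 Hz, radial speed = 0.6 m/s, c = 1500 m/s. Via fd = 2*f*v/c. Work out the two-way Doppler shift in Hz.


fd = 2*f*v/c = 2 * 17461 * 0.6 / 1500 = 13.97

13.97 Hz


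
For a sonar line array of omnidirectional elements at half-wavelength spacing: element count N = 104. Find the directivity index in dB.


DI = 10*log10(104) = 20.17

20.17 dB


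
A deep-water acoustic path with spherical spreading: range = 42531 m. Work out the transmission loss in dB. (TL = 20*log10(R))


92.57 dB


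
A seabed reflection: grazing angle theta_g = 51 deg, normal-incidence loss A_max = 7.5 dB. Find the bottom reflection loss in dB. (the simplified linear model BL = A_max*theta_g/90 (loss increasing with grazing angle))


BL = A_max * theta_g / 90 = 7.5 * 51 / 90 = 4.25

4.25 dB


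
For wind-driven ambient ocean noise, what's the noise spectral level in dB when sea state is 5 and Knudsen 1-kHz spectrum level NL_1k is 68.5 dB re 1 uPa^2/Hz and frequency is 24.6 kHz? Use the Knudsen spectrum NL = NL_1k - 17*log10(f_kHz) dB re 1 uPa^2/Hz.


NL = NL_1k - 17*log10(f_kHz) = 68.5 - 17*log10(24.6) = 68.5 - (23.65) = 44.85

44.85 dB


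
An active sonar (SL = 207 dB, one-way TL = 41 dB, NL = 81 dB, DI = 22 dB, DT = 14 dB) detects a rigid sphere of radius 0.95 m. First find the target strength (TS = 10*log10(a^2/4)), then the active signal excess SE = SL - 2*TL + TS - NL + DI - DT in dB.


Step 1: TS = 10*log10(0.95^2/4) = -6.47 dB
Step 2: SE = SL - 2*TL + TS - NL + DI - DT = 207 - 2*41 + (-6.47) - 81 + 22 - 14 = 45.53

45.53 dB


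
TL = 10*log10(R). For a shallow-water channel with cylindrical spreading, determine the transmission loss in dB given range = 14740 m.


TL = 10*log10(14740) = 41.68

41.68 dB


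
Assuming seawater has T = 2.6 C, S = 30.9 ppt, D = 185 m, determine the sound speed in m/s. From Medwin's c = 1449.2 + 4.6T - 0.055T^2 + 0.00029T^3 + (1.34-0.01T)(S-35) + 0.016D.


c = 1449.2 + 4.6*2.6 - 0.055*2.6^2 + 0.00029*2.6^3 + (1.34 - 0.01*2.6)*(30.9 - 35) + 0.016*185 = 1458.37

1458.37 m/s


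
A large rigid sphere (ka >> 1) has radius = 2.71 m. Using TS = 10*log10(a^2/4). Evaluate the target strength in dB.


TS = 10*log10(2.71^2 / 4) = 10*log10(1.836025) = 2.64

2.64 dB


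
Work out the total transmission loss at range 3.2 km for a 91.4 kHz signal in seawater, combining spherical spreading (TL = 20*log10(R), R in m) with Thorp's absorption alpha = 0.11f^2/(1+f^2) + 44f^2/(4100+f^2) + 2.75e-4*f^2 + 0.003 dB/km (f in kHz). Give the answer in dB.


172.26 dB


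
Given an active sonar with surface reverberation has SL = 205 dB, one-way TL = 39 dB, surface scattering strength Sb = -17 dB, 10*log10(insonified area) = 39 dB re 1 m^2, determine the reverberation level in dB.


RL = SL - 2*TL + Sb + 10*log10(A) = 205 - 2*39 + (-17) + 39 = 149

149 dB


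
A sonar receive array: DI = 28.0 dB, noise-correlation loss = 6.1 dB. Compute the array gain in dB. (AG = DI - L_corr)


21.9 dB


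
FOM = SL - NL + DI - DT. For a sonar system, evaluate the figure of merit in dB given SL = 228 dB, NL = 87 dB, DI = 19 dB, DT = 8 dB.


FOM = SL - NL + DI - DT = 228 - 87 + 19 - 8 = 152

152 dB


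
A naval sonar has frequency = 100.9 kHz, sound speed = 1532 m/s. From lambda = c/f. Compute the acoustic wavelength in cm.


lambda = c/f = 1532 / 100900 = 0.0152 m = 1.52 cm

1.52 cm


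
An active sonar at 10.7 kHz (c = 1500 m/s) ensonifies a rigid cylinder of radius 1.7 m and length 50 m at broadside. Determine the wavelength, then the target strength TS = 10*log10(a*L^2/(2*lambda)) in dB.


Step 1: lambda = c/f = 1500/10700 = 0.14019 m
Step 2: TS = 10*log10(a*L^2/(2*lambda)) = 10*log10(1.7*50^2/(2*0.14019)) = 41.81

41.81 dB


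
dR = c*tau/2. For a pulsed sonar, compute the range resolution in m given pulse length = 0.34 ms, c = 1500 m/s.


dR = c*tau/2 = 1500 * 0.34e-3 / 2 = 0.255

0.255 m


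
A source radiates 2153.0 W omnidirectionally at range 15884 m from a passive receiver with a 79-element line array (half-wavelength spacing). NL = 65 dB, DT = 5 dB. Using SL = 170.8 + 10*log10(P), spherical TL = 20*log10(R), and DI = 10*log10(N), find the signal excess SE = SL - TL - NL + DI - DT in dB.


Step 1: SL = 170.8 + 10*log10(2153.0) = 204.13 dB
Step 2: TL = 20*log10(15884) = 84.02 dB
Step 3: DI = 10*log10(79) = 18.98 dB
Step 4: SE = SL - TL - NL + DI - DT = 204.13 - 84.02 - 65 + 18.98 - 5 = 69.09

69.09 dB


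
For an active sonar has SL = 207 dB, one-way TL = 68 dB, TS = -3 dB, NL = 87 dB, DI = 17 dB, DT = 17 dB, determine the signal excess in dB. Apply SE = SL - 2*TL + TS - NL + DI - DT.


SE = SL - 2*TL + TS - NL + DI - DT = 207 - 2*68 + (-3) - 87 + 17 - 17 = -19

-19 dB


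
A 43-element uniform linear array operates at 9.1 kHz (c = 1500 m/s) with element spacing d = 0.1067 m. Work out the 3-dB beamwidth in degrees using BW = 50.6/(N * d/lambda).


1.82 deg


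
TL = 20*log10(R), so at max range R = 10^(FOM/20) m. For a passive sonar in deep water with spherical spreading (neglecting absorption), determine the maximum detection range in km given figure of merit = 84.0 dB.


15.85 km


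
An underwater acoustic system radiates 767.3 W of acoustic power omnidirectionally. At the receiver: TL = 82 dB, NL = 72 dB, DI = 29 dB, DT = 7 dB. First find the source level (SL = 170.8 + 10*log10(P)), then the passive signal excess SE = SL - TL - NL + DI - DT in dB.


Step 1: SL = 170.8 + 10*log10(767.3) = 199.65 dB
Step 2: SE = SL - TL - NL + DI - DT = 199.65 - 82 - 72 + 29 - 7 = 67.65

67.65 dB


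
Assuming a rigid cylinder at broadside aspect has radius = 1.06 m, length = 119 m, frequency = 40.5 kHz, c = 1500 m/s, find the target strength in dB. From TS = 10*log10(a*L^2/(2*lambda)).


lambda = 1500/40500 = 0.03704 m
TS = 10*log10(1.06*119^2/(2*0.03704)) = 53.07

53.07 dB


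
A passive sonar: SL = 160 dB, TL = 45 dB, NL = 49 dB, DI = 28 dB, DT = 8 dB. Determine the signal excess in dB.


86 dB


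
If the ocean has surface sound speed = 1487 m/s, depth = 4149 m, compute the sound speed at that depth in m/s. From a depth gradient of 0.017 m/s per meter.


c = 1487 + 0.017 * 4149 = 1557.533

1557.533 m/s


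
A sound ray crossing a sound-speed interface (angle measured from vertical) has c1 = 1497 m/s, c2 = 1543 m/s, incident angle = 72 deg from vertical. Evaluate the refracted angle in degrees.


78.6 deg


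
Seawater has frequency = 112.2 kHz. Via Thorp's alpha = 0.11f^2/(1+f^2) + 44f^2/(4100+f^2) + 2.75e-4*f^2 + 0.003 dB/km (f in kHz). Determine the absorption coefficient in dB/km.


f^2 = 12588.84
alpha = 0.11*12588.84/(1+12588.84) + 44*12588.84/(4100+12588.84) + 2.75e-4*12588.84 + 0.003 = 36.765

36.765 dB/km


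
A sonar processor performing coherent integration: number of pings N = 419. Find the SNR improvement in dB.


Gain = 10*log10(419) = 26.22

26.22 dB


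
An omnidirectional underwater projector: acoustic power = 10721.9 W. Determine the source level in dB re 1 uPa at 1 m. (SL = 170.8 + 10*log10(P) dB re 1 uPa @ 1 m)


SL = 170.8 + 10*log10(10721.9) = 170.8 + 40.3 = 211.1

211.1 dB


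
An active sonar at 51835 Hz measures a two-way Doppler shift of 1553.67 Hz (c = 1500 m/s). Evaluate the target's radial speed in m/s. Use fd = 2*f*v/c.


From fd = 2*f*v/c, v = c*fd/(2*f) = 1500 * 1553.67 / (2*51835) = 22.48

22.48 m/s


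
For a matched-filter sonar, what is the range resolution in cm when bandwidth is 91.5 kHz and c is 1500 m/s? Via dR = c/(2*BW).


dR = c/(2*BW) = 1500 / (2 * 91.5e3) = 0.0082 m = 0.82 cm

0.82 cm


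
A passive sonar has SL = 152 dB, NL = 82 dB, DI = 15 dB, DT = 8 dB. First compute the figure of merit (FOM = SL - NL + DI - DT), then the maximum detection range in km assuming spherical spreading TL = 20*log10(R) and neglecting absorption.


Step 1: FOM = SL - NL + DI - DT = 152 - 82 + 15 - 8 = 77 dB
Step 2: at max range FOM = TL = 20*log10(R), so R = 10^(77/20) = 7079.46 m = 7.08 km

7.08 km


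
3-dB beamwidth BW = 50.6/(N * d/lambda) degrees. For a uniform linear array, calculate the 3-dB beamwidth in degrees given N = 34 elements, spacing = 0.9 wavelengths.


1.65 deg


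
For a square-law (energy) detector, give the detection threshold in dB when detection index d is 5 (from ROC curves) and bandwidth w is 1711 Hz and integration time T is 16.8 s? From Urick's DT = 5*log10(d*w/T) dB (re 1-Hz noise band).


DT = 5*log10(d*w/T) = 5*log10(5 * 1711 / 16.8) = 5*log10(509.23) = 13.53

13.53 dB


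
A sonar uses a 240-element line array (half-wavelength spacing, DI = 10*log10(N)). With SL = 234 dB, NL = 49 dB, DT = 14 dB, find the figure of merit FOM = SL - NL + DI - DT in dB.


Step 1: DI = 10*log10(240) = 23.8 dB
Step 2: FOM = SL - NL + DI - DT = 234 - 49 + 23.8 - 14 = 194.8

194.8 dB


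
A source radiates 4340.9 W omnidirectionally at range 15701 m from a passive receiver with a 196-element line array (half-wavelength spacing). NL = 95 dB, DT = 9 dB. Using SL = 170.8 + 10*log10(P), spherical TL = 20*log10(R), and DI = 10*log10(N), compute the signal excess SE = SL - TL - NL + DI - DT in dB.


42.18 dB


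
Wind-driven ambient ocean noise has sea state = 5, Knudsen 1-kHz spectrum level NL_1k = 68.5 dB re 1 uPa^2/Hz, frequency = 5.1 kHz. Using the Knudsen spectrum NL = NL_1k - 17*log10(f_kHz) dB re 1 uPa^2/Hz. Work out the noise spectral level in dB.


56.47 dB


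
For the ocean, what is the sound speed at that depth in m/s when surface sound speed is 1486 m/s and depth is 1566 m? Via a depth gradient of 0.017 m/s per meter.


1512.622 m/s


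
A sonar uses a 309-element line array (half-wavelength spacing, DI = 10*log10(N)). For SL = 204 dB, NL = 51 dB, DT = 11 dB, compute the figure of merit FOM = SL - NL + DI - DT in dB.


Step 1: DI = 10*log10(309) = 24.9 dB
Step 2: FOM = SL - NL + DI - DT = 204 - 51 + 24.9 - 11 = 166.9

166.9 dB


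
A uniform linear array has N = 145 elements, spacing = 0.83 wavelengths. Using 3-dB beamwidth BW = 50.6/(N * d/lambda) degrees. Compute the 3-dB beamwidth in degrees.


BW = 50.6 / (145 * 0.83) = 50.6 / 120.35 = 0.42

0.42 deg


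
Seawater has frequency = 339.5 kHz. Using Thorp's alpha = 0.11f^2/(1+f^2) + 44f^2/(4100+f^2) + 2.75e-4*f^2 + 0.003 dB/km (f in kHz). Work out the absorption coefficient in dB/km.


f^2 = 115260.25
alpha = 0.11*115260.25/(1+115260.25) + 44*115260.25/(4100+115260.25) + 2.75e-4*115260.25 + 0.003 = 74.298

74.298 dB/km


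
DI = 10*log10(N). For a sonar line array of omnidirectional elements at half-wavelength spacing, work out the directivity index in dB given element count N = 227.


23.56 dB


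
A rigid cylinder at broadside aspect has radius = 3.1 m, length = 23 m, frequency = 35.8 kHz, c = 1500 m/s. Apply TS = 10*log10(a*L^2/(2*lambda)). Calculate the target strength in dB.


lambda = 1500/35800 = 0.0419 m
TS = 10*log10(3.1*23^2/(2*0.0419)) = 42.92

42.92 dB


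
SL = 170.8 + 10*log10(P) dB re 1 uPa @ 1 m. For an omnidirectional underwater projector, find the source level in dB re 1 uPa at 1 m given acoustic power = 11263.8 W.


SL = 170.8 + 10*log10(11263.8) = 170.8 + 40.52 = 211.32

211.32 dB


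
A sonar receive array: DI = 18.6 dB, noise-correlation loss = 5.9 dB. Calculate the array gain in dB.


AG = DI - L_corr = 18.6 - 5.9 = 12.7

12.7 dB


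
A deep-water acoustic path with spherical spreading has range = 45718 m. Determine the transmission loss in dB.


TL = 20*log10(45718) = 93.2

93.2 dB


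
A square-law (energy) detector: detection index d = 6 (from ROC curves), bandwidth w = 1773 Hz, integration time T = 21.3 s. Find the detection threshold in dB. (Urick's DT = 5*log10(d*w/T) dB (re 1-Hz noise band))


DT = 5*log10(d*w/T) = 5*log10(6 * 1773 / 21.3) = 5*log10(499.44) = 13.49

13.49 dB


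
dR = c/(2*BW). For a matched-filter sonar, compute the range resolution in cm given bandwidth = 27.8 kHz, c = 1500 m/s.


dR = c/(2*BW) = 1500 / (2 * 27.8e3) = 0.027 m = 2.7 cm

2.7 cm


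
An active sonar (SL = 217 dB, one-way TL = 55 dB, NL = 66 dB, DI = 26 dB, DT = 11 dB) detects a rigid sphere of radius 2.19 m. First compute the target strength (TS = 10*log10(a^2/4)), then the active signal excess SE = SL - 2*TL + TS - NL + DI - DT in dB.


Step 1: TS = 10*log10(2.19^2/4) = 0.79 dB
Step 2: SE = SL - 2*TL + TS - NL + DI - DT = 217 - 2*55 + (0.79) - 66 + 26 - 11 = 56.79

56.79 dB


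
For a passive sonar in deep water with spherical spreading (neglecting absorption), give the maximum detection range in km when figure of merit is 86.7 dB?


21.63 km


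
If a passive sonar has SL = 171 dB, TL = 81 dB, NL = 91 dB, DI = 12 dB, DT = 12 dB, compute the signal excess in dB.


SE = SL - TL - NL + DI - DT = 171 - 81 - 91 + 12 - 12 = -1

-1 dB


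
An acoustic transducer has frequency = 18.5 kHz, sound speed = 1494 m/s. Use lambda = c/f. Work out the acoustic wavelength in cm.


lambda = c/f = 1494 / 18500 = 0.0808 m = 8.08 cm

8.08 cm


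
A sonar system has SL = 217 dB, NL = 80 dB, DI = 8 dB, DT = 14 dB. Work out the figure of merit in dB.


FOM = SL - NL + DI - DT = 217 - 80 + 8 - 14 = 131

131 dB


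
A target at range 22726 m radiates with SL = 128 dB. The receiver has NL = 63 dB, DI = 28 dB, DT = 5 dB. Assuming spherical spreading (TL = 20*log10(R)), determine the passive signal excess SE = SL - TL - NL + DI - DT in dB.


0.87 dB


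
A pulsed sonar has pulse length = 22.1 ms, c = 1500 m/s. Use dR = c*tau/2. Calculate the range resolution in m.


dR = c*tau/2 = 1500 * 22.1e-3 / 2 = 16.575

16.575 m


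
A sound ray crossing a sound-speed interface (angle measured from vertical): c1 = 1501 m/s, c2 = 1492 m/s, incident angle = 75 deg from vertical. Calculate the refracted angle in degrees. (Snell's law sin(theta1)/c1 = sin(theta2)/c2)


73.77 deg


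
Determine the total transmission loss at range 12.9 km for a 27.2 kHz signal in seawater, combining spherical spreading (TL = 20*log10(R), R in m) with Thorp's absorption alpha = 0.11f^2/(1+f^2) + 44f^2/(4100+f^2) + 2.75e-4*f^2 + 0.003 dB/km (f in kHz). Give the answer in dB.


173.06 dB


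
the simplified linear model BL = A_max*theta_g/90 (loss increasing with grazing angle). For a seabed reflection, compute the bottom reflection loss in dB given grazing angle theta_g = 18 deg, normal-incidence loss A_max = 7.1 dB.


1.42 dB


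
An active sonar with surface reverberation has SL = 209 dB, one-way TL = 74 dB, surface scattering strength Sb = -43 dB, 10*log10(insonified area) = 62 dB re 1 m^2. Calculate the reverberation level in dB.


RL = SL - 2*TL + Sb + 10*log10(A) = 209 - 2*74 + (-43) + 62 = 80

80 dB


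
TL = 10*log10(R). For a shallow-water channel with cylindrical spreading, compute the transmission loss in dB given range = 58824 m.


47.7 dB


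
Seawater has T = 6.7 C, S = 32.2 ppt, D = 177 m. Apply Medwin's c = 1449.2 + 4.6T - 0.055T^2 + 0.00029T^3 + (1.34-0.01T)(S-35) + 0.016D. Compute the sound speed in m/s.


1476.91 m/s


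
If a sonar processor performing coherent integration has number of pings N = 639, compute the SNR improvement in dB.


Gain = 10*log10(639) = 28.06

28.06 dB


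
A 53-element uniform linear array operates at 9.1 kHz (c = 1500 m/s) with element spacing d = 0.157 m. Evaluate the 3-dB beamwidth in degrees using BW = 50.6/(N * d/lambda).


1.0 deg


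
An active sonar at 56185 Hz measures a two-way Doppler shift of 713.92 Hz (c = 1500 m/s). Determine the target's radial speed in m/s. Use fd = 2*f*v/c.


9.53 m/s


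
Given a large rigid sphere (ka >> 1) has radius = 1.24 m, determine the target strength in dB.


-4.15 dB


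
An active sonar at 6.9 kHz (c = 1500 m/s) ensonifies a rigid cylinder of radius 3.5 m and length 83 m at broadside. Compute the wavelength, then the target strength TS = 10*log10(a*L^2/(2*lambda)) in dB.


Step 1: lambda = c/f = 1500/6900 = 0.21739 m
Step 2: TS = 10*log10(a*L^2/(2*lambda)) = 10*log10(3.5*83^2/(2*0.21739)) = 47.44

47.44 dB


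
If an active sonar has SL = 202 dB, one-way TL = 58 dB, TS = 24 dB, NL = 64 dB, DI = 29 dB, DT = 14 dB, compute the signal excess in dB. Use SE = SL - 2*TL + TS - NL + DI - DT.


SE = SL - 2*TL + TS - NL + DI - DT = 202 - 2*58 + (24) - 64 + 29 - 14 = 61

61 dB


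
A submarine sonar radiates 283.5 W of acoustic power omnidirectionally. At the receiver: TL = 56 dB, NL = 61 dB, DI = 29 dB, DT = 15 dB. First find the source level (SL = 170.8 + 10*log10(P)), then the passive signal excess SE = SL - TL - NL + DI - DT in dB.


Step 1: SL = 170.8 + 10*log10(283.5) = 195.33 dB
Step 2: SE = SL - TL - NL + DI - DT = 195.33 - 56 - 61 + 29 - 15 = 92.33

92.33 dB


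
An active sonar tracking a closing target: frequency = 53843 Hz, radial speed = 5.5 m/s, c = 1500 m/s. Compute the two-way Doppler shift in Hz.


394.85 Hz


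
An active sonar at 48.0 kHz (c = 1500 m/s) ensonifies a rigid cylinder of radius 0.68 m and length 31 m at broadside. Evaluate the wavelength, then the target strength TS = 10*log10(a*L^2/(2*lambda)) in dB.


Step 1: lambda = c/f = 1500/48000 = 0.03125 m
Step 2: TS = 10*log10(a*L^2/(2*lambda)) = 10*log10(0.68*31^2/(2*0.03125)) = 40.19

40.19 dB


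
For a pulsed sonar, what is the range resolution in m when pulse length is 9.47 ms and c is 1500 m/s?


dR = c*tau/2 = 1500 * 9.47e-3 / 2 = 7.1025

7.1025 m


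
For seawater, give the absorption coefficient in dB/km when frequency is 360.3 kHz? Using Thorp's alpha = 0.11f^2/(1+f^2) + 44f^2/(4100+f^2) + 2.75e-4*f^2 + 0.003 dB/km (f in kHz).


f^2 = 129816.09
alpha = 0.11*129816.09/(1+129816.09) + 44*129816.09/(4100+129816.09) + 2.75e-4*129816.09 + 0.003 = 78.465

78.465 dB/km


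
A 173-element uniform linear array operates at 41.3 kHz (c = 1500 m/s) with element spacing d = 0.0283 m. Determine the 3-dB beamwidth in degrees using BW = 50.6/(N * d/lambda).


Step 1: lambda = 1500/41300 = 0.03632 m
Step 2: d/lambda = 0.0283/0.03632 = 0.7792
Step 3: BW = 50.6/(N * d/lambda) = 50.6/(173 * 0.7792) = 0.38

0.38 deg


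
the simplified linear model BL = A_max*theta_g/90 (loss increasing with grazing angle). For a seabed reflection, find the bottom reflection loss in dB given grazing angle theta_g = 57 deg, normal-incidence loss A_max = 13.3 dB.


8.42 dB


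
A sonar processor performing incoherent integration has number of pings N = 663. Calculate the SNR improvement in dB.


Gain = 5*log10(663) = 14.11

14.11 dB


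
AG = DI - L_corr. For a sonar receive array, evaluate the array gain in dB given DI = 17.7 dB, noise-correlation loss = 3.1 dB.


AG = DI - L_corr = 17.7 - 3.1 = 14.6

14.6 dB


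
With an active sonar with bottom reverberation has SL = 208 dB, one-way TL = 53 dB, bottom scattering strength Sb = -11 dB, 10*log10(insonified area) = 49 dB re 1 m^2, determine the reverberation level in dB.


RL = SL - 2*TL + Sb + 10*log10(A) = 208 - 2*53 + (-11) + 49 = 140

140 dB


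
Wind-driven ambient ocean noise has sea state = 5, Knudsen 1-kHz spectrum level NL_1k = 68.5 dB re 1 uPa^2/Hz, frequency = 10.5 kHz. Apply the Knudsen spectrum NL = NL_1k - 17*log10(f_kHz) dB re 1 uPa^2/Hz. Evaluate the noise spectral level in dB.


NL = NL_1k - 17*log10(f_kHz) = 68.5 - 17*log10(10.5) = 68.5 - (17.36) = 51.14

51.14 dB


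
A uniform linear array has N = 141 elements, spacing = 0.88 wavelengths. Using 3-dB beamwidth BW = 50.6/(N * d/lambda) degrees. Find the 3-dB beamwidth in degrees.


BW = 50.6 / (141 * 0.88) = 50.6 / 124.08 = 0.41

0.41 deg


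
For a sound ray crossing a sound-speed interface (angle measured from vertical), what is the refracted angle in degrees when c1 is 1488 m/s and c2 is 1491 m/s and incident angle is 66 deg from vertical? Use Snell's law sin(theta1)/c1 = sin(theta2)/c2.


sin(theta2) = (c2/c1)*sin(theta1) = (1491/1488)*sin(66 deg) = 0.91539
theta2 = arcsin(0.91539) = 66.26

66.26 deg


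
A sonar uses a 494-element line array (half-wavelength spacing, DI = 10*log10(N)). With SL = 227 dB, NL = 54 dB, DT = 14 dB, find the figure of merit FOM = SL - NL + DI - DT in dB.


Step 1: DI = 10*log10(494) = 26.94 dB
Step 2: FOM = SL - NL + DI - DT = 227 - 54 + 26.94 - 14 = 185.94

185.94 dB


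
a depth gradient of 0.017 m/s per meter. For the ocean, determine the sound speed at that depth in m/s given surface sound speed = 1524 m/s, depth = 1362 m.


c = 1524 + 0.017 * 1362 = 1547.154

1547.154 m/s


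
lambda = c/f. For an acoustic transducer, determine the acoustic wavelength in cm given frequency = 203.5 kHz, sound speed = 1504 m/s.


lambda = c/f = 1504 / 203500 = 0.0074 m = 0.74 cm

0.74 cm


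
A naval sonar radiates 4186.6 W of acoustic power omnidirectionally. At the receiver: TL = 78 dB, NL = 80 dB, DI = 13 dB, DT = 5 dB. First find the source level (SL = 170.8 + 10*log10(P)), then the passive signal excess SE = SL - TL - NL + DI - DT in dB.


Step 1: SL = 170.8 + 10*log10(4186.6) = 207.02 dB
Step 2: SE = SL - TL - NL + DI - DT = 207.02 - 78 - 80 + 13 - 5 = 57.02

57.02 dB


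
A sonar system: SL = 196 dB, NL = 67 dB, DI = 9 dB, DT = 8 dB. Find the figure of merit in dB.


FOM = SL - NL + DI - DT = 196 - 67 + 9 - 8 = 130

130 dB


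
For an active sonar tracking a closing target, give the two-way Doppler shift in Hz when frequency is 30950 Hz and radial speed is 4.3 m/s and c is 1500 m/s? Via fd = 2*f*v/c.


fd = 2*f*v/c = 2 * 30950 * 4.3 / 1500 = 177.45

177.45 Hz


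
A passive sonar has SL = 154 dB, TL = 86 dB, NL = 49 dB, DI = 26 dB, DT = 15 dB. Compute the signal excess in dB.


SE = SL - TL - NL + DI - DT = 154 - 86 - 49 + 26 - 15 = 30

30 dB


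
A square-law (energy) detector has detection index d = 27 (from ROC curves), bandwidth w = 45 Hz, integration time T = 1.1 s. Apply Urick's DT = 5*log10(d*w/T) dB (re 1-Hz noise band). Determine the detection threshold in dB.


DT = 5*log10(d*w/T) = 5*log10(27 * 45 / 1.1) = 5*log10(1104.55) = 15.22

15.22 dB


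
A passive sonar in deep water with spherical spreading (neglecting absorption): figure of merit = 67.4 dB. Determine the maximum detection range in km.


At max range FOM = TL, so 20*log10(R) = 67.4
R = 10^(67.4/20) = 2344.23 m = 2.34 km

2.34 km


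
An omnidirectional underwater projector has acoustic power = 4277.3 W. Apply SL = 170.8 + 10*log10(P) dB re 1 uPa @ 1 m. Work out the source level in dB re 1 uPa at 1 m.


SL = 170.8 + 10*log10(4277.3) = 170.8 + 36.31 = 207.11

207.11 dB


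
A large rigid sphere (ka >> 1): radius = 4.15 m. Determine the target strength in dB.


6.34 dB


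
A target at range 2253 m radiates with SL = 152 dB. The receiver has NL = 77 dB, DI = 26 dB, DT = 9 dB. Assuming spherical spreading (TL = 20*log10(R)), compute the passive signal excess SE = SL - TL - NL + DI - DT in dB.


Step 1: TL = 20*log10(2253) = 67.06 dB
Step 2: SE = 152 - 67.06 - 77 + 26 - 9 = 24.94

24.94 dB


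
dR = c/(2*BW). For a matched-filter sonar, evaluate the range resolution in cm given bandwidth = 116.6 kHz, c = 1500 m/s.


dR = c/(2*BW) = 1500 / (2 * 116.6e3) = 0.0064 m = 0.64 cm

0.64 cm


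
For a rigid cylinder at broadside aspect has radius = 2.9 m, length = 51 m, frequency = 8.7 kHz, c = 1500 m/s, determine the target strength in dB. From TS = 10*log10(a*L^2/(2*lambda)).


lambda = 1500/8700 = 0.17241 m
TS = 10*log10(2.9*51^2/(2*0.17241)) = 43.4

43.4 dB


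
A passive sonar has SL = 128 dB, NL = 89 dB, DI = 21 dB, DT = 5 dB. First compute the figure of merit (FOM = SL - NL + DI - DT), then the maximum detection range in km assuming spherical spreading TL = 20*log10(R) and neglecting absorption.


Step 1: FOM = SL - NL + DI - DT = 128 - 89 + 21 - 5 = 55 dB
Step 2: at max range FOM = TL = 20*log10(R), so R = 10^(55/20) = 562.34 m = 0.56 km

0.56 km


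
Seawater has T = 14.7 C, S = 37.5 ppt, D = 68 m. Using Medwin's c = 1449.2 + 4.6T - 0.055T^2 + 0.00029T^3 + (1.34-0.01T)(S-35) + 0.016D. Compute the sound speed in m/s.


1509.93 m/s


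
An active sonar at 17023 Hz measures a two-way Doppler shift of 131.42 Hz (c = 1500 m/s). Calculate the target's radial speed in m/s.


5.79 m/s


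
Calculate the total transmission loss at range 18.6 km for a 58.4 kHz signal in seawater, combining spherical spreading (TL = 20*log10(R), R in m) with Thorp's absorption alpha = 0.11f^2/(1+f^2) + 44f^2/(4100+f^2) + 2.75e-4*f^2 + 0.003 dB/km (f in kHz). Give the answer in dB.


Step 1 (Thorp): alpha = 0.11*3410.56/(1+3410.56) + 44*3410.56/(4100+3410.56) + 2.75e-4*3410.56 + 0.003 = 21.0314 dB/km
Step 2: TL_spread = 20*log10(18600) = 85.39 dB
Step 3: TL_abs = alpha*R = 21.0314 * 18.6 = 391.18 dB
Step 4: TL_total = 85.39 + 391.18 = 476.57

476.57 dB


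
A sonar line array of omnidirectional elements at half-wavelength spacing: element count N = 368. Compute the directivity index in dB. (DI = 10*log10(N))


25.66 dB


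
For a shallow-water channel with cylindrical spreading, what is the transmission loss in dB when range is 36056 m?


TL = 10*log10(36056) = 45.57

45.57 dB


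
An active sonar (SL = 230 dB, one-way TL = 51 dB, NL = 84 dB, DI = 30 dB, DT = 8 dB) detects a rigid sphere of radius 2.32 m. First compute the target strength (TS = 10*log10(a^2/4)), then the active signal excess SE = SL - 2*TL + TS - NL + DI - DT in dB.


Step 1: TS = 10*log10(2.32^2/4) = 1.29 dB
Step 2: SE = SL - 2*TL + TS - NL + DI - DT = 230 - 2*51 + (1.29) - 84 + 30 - 8 = 67.29

67.29 dB


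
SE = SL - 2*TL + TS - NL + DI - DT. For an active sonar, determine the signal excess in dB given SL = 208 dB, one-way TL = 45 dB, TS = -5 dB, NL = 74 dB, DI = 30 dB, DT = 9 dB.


SE = SL - 2*TL + TS - NL + DI - DT = 208 - 2*45 + (-5) - 74 + 30 - 9 = 60

60 dB


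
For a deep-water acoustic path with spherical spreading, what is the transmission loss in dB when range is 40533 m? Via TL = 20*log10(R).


TL = 20*log10(40533) = 92.16

92.16 dB


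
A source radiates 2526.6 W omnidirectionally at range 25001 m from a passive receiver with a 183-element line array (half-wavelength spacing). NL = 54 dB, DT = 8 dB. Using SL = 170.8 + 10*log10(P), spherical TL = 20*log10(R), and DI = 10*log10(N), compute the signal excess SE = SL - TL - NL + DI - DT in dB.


Step 1: SL = 170.8 + 10*log10(2526.6) = 204.83 dB
Step 2: TL = 20*log10(25001) = 87.96 dB
Step 3: DI = 10*log10(183) = 22.62 dB
Step 4: SE = SL - TL - NL + DI - DT = 204.83 - 87.96 - 54 + 22.62 - 8 = 77.49

77.49 dB


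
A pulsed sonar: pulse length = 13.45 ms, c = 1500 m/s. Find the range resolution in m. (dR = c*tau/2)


10.0875 m


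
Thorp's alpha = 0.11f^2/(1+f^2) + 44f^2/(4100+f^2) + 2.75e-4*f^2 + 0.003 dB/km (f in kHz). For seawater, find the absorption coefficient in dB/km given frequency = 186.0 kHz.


48.965 dB/km


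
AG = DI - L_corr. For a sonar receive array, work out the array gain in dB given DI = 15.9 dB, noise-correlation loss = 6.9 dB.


AG = DI - L_corr = 15.9 - 6.9 = 9.0

9.0 dB


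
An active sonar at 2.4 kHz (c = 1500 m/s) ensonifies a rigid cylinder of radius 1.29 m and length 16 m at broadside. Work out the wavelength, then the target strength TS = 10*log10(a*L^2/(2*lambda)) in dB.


Step 1: lambda = c/f = 1500/2400 = 0.625 m
Step 2: TS = 10*log10(a*L^2/(2*lambda)) = 10*log10(1.29*16^2/(2*0.625)) = 24.22

24.22 dB


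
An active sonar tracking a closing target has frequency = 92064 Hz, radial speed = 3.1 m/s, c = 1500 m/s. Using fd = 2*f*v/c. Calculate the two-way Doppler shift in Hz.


fd = 2*f*v/c = 2 * 92064 * 3.1 / 1500 = 380.53

380.53 Hz


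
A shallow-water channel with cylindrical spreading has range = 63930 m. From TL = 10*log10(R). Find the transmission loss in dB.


TL = 10*log10(63930) = 48.06

48.06 dB


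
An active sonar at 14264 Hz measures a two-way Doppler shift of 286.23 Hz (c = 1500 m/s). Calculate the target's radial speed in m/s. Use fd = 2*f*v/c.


From fd = 2*f*v/c, v = c*fd/(2*f) = 1500 * 286.23 / (2*14264) = 15.05

15.05 m/s


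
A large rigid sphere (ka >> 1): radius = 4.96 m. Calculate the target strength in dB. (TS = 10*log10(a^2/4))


TS = 10*log10(4.96^2 / 4) = 10*log10(6.1504) = 7.89

7.89 dB


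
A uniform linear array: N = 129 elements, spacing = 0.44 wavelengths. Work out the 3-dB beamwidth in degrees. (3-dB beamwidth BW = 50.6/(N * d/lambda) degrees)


0.89 deg


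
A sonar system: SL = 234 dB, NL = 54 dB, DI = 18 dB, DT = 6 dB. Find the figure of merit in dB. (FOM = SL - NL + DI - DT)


192 dB


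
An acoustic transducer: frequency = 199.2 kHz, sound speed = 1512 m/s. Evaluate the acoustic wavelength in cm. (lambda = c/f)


lambda = c/f = 1512 / 199200 = 0.0076 m = 0.76 cm

0.76 cm


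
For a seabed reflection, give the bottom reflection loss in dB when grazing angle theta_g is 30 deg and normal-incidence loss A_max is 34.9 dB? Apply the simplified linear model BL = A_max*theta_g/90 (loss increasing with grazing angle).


BL = A_max * theta_g / 90 = 34.9 * 30 / 90 = 11.63

11.63 dB


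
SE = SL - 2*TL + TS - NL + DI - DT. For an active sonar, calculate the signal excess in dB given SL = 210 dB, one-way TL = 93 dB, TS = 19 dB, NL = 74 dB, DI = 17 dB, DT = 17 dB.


-31 dB


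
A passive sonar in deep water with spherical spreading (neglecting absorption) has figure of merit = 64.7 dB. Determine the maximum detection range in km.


At max range FOM = TL, so 20*log10(R) = 64.7
R = 10^(64.7/20) = 1717.91 m = 1.72 km

1.72 km


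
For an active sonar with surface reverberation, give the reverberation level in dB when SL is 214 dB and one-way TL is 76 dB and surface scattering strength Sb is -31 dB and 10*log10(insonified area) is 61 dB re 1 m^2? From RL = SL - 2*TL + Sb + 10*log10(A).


RL = SL - 2*TL + Sb + 10*log10(A) = 214 - 2*76 + (-31) + 61 = 92

92 dB


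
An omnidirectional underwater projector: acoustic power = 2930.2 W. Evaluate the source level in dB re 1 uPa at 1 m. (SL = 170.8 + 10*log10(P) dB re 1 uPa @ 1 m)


205.47 dB


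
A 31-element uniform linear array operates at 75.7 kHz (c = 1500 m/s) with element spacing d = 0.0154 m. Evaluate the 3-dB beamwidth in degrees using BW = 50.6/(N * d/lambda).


Step 1: lambda = 1500/75700 = 0.01982 m
Step 2: d/lambda = 0.0154/0.01982 = 0.777
Step 3: BW = 50.6/(N * d/lambda) = 50.6/(31 * 0.777) = 2.1

2.1 deg
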